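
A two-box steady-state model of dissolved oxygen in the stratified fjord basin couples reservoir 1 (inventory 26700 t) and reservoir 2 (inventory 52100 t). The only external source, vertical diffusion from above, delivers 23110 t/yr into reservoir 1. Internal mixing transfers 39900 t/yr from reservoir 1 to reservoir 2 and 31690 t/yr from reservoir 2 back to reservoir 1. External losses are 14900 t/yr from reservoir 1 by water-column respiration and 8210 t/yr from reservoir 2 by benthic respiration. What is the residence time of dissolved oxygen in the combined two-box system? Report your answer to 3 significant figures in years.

For the system as a whole, the A↔B exchange is internal and contributes nothing to the throughput; only the external sinks remove mass.
M_total = 26700 + 52100 = 78800 t.
ΣF_external_out = 14900 + 8210 = 23110 t/yr.
τ = M_total / ΣF_ext = 78800 / 23110 = 3.410 yr.

3.41 yr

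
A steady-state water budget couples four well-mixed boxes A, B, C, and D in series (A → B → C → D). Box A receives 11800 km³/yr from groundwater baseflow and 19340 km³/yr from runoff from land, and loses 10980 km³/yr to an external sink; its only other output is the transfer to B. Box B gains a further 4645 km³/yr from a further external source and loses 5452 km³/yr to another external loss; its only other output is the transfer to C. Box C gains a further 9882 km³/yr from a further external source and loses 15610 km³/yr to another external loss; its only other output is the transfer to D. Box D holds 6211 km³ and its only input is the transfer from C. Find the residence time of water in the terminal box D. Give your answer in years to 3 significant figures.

Box A: F(A→B) = (11800 + 19340) − 10980 = 20160 km³/yr.
Box B: F(B→C) = (20160 + 4645) − 5452 = 19353 km³/yr.
Box C: F(C→D) = (19353 + 9882) − 15610 = 13625 km³/yr.
Box D throughput = its input = 13625 km³/yr; τ = 6211 / 13625 = 0.4559 yr.

0.456 yr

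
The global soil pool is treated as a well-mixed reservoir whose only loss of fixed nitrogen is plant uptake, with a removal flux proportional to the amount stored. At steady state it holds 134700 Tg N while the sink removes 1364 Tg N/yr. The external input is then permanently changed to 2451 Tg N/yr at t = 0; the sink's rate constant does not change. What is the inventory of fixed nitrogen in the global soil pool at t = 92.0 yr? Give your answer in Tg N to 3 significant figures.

200000 Tg N

τ = M₀/F₀ = 134700/1364 = 98.75 yr; rate constant k = 1/τ.
New steady state M_∞ = F₁/k = F₁·τ = 2451 × 98.75 = 242050 Tg N.
M(t) = M_∞ + (M₀ − M_∞)·e^(−t/τ); t/τ = 92.0/98.75 = 0.9316, so e^(−t/τ) = 0.3939.
M(t) = 242050 − 107300 × 0.3939 = 199760 Tg N.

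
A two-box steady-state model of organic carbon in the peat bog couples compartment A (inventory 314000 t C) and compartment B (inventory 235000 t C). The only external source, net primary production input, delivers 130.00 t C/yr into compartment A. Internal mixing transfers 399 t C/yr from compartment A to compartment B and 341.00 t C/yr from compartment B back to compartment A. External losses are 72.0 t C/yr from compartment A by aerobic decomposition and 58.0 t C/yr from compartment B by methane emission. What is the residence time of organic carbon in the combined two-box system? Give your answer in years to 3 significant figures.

For the system as a whole, the A↔B exchange is internal and contributes nothing to the throughput; only the external sinks remove mass.
M_total = 314000 + 235000 = 549000 t C.
ΣF_external_out = 72.0 + 58.0 = 130.00 t C/yr.
τ = M_total / ΣF_ext = 549000 / 130.00 = 4223 yr.

4220 yr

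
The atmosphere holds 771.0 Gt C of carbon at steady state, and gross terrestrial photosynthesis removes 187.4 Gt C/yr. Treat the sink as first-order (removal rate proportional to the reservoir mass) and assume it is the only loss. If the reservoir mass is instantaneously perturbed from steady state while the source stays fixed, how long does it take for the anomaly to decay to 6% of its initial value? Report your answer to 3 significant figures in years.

11.6 yr

For a linear reservoir the anomaly decays as exp(−t/τ) with τ = M/F = 771.0/187.4 = 4.114 yr.
exp(−t/τ) = 0.06 ⇒ t = −τ ln(0.06) = 4.114 × 2.813 = 11.57 yr.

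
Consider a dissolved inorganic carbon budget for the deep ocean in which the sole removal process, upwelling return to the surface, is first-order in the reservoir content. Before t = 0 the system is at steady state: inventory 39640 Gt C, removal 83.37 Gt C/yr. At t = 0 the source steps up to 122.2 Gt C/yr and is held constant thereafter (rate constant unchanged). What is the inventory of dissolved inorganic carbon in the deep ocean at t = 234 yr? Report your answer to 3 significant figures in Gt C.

Residence time τ = M₀/F₀ = 475.5 yr. The eventual steady state is M_∞ = M₀·(F₁/F₀) = 39640 × 122.2/83.37 = 58103 Gt C.
The anomaly ΔM(t) = M(t) − M_∞ decays as ΔM₀·e^(−t/τ) with ΔM₀ = 39640 − 58103 = −18460 Gt C.
At t = 234 yr, e^(−t/τ) = e^(−0.4921) = 0.6113, so ΔM = −11290 Gt C and M = 58103 − 11290 = 46816 Gt C.

46800 Gt C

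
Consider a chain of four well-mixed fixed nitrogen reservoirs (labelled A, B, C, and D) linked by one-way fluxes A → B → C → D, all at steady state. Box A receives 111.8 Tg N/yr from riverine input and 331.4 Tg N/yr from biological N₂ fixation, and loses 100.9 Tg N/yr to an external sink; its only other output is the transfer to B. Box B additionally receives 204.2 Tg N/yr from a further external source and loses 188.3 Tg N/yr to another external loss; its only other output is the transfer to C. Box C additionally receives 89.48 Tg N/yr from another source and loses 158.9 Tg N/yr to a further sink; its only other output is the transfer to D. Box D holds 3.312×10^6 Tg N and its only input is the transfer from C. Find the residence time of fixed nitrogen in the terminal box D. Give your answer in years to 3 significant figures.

11500 yr

Box A: F(A→B) = (111.8 + 331.4) − 100.9 = 342.30 Tg N/yr.
Box B: F(B→C) = (342.30 + 204.2) − 188.3 = 358.20 Tg N/yr.
Box C: F(C→D) = (358.20 + 89.48) − 158.9 = 288.78 Tg N/yr.
Box D throughput = its input = 288.78 Tg N/yr; τ = 3.312×10^6 / 288.78 = 11470 yr.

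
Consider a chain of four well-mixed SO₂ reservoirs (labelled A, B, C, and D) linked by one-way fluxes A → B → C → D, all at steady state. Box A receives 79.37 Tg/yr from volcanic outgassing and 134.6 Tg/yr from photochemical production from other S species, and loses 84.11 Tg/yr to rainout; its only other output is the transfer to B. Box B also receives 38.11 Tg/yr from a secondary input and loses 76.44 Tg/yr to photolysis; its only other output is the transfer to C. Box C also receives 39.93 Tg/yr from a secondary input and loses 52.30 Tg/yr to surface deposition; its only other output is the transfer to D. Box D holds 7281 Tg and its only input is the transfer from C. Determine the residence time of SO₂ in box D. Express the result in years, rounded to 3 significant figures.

92.0 yr

Box A: F(A→B) = (79.37 + 134.6) − 84.11 = 129.86 Tg/yr.
Box B: F(B→C) = (129.86 + 38.11) − 76.44 = 91.530 Tg/yr.
Box C: F(C→D) = (91.530 + 39.93) − 52.30 = 79.160 Tg/yr.
Box D throughput = its input = 79.160 Tg/yr; τ = 7281 / 79.160 = 91.98 yr.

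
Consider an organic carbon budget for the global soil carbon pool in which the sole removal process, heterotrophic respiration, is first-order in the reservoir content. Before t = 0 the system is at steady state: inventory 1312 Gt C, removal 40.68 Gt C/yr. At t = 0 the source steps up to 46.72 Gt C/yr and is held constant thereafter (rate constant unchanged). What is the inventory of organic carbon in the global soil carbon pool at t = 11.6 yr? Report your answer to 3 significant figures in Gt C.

Residence time τ = M₀/F₀ = 32.25 yr. The eventual steady state is M_∞ = M₀·(F₁/F₀) = 1312 × 46.72/40.68 = 1506.8 Gt C.
The anomaly ΔM(t) = M(t) − M_∞ decays as ΔM₀·e^(−t/τ) with ΔM₀ = 1312 − 1506.8 = −194.8 Gt C.
At t = 11.6 yr, e^(−t/τ) = e^(−0.3597) = 0.6979, so ΔM = −136.0 Gt C and M = 1506.8 − 136.0 = 1370.8 Gt C.

1370 Gt C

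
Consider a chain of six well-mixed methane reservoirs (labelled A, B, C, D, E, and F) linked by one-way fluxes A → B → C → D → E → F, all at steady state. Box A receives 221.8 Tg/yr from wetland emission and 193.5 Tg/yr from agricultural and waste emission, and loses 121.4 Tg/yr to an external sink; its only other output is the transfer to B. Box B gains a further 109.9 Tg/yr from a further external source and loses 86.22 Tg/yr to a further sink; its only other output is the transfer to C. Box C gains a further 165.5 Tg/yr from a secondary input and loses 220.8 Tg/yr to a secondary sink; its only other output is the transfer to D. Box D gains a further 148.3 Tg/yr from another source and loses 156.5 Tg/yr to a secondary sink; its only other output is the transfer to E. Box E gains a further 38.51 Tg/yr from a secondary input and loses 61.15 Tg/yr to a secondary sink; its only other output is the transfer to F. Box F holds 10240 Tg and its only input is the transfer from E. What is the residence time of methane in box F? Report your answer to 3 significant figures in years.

Box A: F(A→B) = (221.8 + 193.5) − 121.4 = 293.90 Tg/yr.
Box B: F(B→C) = (293.90 + 109.9) − 86.22 = 317.58 Tg/yr.
Box C: F(C→D) = (317.58 + 165.5) − 220.8 = 262.28 Tg/yr.
Box D: F(D→E) = (262.28 + 148.3) − 156.5 = 254.08 Tg/yr.
Box E: F(E→F) = (254.08 + 38.51) − 61.15 = 231.44 Tg/yr.
Box F throughput = its input = 231.44 Tg/yr; τ = 10240 / 231.44 = 44.24 yr.

44.2 yr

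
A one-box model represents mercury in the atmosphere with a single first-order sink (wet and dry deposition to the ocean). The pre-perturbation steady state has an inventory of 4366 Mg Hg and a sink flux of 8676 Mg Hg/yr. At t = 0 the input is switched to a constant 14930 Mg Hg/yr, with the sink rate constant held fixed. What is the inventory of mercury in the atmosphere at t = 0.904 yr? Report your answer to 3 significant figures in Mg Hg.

6990 Mg Hg

τ = M₀/F₀ = 4366/8676 = 0.5032 yr; rate constant k = 1/τ.
New steady state M_∞ = F₁/k = F₁·τ = 14930 × 0.5032 = 7513.2 Mg Hg.
M(t) = M_∞ + (M₀ − M_∞)·e^(−t/τ); t/τ = 0.904/0.5032 = 1.796, so e^(−t/τ) = 0.1659.
M(t) = 7513.2 − 3147 × 0.1659 = 6991.1 Mg Hg.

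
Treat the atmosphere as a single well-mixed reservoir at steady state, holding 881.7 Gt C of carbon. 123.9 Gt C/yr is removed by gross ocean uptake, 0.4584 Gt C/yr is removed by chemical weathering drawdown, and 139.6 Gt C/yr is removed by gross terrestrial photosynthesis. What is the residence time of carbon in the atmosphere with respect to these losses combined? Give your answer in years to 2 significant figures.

Total removal = 123.9 + 0.4584 + 139.6 = 263.96 Gt C/yr.
τ = M / ΣF_out = 881.7 / 263.96 = 3.340 yr.

3.3 yr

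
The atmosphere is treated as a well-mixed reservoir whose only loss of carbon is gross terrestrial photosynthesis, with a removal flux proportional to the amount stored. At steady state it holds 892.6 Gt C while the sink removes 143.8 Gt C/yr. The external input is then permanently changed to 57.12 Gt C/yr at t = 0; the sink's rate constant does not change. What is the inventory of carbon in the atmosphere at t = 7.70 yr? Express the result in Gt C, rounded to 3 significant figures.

τ = M₀/F₀ = 892.6/143.8 = 6.207 yr; rate constant k = 1/τ.
New steady state M_∞ = F₁/k = F₁·τ = 57.12 × 6.207 = 354.56 Gt C.
M(t) = M_∞ + (M₀ − M_∞)·e^(−t/τ); t/τ = 7.70/6.207 = 1.240, so e^(−t/τ) = 0.2892.
M(t) = 354.56 + 538.0 × 0.2892 = 510.18 Gt C.

510 Gt C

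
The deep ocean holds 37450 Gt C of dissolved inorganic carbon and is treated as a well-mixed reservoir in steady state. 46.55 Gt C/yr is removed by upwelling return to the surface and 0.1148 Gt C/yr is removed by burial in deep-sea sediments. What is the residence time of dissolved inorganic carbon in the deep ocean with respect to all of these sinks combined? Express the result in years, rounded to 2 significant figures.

Total removal flux = 46.55 + 0.1148 = 46.665 Gt C/yr.
τ = M / ΣF_out = 37450 / 46.665 = 802.5 yr.

800 yr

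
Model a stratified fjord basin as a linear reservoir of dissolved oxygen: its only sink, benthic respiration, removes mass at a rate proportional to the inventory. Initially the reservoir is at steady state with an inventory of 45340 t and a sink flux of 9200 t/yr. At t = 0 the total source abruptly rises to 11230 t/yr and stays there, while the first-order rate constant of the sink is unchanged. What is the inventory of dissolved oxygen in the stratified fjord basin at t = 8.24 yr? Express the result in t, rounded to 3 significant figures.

The sink rate constant is k = F₀/M₀ = 9200/45340 = 0.2029 yr⁻¹.
Solving dM/dt = F₁ − kM with M(0) = M₀ gives M(t) = F₁/k + (M₀ − F₁/k)·e^(−kt).
F₁/k = 11230/0.2029 = 55344 t; kt = 0.2029 × 8.24 = 1.672, e^(−kt) = 0.1879.
M(8.24) = 55344 + (45340 − 55344) × 0.1879 = 55344 − 1880 = 53465 t.

53500 t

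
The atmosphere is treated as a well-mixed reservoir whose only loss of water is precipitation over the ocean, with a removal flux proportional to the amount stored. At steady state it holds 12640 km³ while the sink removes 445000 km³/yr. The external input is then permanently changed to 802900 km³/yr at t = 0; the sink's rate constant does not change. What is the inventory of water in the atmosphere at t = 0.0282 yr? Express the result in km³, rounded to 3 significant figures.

19000 km³

τ = M₀/F₀ = 12640/445000 = 0.02840 yr; rate constant k = 1/τ.
New steady state M_∞ = F₁/k = F₁·τ = 802900 × 0.02840 = 22806 km³.
M(t) = M_∞ + (M₀ − M_∞)·e^(−t/τ); t/τ = 0.0282/0.02840 = 0.9928, so e^(−t/τ) = 0.3705.
M(t) = 22806 − 10170 × 0.3705 = 19039 km³.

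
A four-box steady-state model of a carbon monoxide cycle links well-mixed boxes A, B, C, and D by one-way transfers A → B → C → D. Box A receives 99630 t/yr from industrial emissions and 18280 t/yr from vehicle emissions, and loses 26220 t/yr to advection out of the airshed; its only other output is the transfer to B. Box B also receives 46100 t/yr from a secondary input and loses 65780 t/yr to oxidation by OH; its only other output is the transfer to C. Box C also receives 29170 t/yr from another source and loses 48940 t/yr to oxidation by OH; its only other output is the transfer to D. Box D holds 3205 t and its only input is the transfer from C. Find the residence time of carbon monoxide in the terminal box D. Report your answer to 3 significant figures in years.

Box A: F(A→B) = (99630 + 18280) − 26220 = 91690 t/yr.
Box B: F(B→C) = (91690 + 46100) − 65780 = 72010 t/yr.
Box C: F(C→D) = (72010 + 29170) − 48940 = 52240 t/yr.
Box D throughput = its input = 52240 t/yr; τ = 3205 / 52240 = 0.06135 yr.

0.0614 yr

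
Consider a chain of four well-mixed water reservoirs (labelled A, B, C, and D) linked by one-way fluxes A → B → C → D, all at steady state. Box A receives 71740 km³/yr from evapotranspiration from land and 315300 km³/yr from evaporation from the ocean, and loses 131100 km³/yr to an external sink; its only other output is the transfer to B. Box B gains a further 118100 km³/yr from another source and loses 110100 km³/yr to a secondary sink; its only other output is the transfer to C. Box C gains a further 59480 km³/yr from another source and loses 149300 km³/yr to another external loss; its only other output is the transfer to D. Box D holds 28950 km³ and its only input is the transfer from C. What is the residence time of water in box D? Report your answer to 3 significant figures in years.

0.166 yr

Box A: F(A→B) = (71740 + 315300) − 131100 = 255940 km³/yr.
Box B: F(B→C) = (255940 + 118100) − 110100 = 263940 km³/yr.
Box C: F(C→D) = (263940 + 59480) − 149300 = 174120 km³/yr.
Box D throughput = its input = 174120 km³/yr; τ = 28950 / 174120 = 0.1663 yr.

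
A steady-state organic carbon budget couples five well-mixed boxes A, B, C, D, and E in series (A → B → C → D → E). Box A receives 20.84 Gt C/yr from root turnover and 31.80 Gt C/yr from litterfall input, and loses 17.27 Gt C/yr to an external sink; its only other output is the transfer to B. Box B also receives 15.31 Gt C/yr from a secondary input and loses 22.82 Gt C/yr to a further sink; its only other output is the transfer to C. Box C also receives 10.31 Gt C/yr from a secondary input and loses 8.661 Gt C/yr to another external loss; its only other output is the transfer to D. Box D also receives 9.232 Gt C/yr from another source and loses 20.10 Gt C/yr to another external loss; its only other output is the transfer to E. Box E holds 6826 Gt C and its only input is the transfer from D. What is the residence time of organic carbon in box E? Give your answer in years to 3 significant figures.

366 yr

Box A: F(A→B) = (20.84 + 31.80) − 17.27 = 35.370 Gt C/yr.
Box B: F(B→C) = (35.370 + 15.31) − 22.82 = 27.860 Gt C/yr.
Box C: F(C→D) = (27.860 + 10.31) − 8.661 = 29.509 Gt C/yr.
Box D: F(D→E) = (29.509 + 9.232) − 20.10 = 18.641 Gt C/yr.
Box E throughput = its input = 18.641 Gt C/yr; τ = 6826 / 18.641 = 366.2 yr.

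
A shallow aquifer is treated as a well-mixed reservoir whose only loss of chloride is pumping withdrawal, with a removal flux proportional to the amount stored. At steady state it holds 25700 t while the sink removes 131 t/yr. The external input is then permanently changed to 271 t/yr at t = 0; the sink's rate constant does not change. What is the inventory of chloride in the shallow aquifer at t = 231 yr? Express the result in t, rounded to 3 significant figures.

44700 t

The sink rate constant is k = F₀/M₀ = 131/25700 = 0.005097 yr⁻¹.
Solving dM/dt = F₁ − kM with M(0) = M₀ gives M(t) = F₁/k + (M₀ − F₁/k)·e^(−kt).
F₁/k = 271/0.005097 = 53166 t; kt = 0.005097 × 231 = 1.177, e^(−kt) = 0.3081.
M(231) = 53166 + (25700 − 53166) × 0.3081 = 53166 − 8461 = 44705 t.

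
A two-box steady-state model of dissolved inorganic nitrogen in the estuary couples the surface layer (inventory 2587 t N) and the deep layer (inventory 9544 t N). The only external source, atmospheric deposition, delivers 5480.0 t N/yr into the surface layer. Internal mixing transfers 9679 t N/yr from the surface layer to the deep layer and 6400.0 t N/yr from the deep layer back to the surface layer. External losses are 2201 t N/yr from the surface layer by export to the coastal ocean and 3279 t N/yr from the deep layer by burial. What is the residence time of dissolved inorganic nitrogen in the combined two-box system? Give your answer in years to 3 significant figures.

2.21 yr

Treat the two boxes together as one reservoir: the mixing fluxes between them are internal recycling, so τ = ΣM / Σ(external losses).
M_total = 2587 + 9544 = 12131 t N.
ΣF_external_out = 2201 + 3279 = 5480.0 t N/yr.
τ = M_total / ΣF_ext = 12131 / 5480.0 = 2.214 yr.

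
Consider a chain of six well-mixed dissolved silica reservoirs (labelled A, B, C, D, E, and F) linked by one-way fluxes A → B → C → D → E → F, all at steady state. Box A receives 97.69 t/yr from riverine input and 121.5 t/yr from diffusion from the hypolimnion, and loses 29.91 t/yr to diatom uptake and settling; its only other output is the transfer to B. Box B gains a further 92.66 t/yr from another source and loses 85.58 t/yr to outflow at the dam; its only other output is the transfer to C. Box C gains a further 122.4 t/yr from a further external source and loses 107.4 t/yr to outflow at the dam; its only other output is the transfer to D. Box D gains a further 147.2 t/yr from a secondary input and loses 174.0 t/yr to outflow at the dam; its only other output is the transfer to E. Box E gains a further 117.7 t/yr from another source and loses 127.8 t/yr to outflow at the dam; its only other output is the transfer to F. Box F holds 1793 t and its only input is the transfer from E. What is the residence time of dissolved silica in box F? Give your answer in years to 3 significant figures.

10.3 yr

Box A: F(A→B) = (97.69 + 121.5) − 29.91 = 189.28 t/yr.
Box B: F(B→C) = (189.28 + 92.66) − 85.58 = 196.36 t/yr.
Box C: F(C→D) = (196.36 + 122.4) − 107.4 = 211.36 t/yr.
Box D: F(D→E) = (211.36 + 147.2) − 174.0 = 184.56 t/yr.
Box E: F(E→F) = (184.56 + 117.7) − 127.8 = 174.46 t/yr.
Box F throughput = its input = 174.46 t/yr; τ = 1793 / 174.46 = 10.28 yr.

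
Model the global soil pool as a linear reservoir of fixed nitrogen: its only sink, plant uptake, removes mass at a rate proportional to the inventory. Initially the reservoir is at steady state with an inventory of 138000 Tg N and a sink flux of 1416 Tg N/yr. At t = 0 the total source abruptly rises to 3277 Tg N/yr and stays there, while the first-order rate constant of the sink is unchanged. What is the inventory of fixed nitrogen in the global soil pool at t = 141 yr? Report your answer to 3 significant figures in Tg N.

τ = M₀/F₀ = 138000/1416 = 97.46 yr; rate constant k = 1/τ.
New steady state M_∞ = F₁/k = F₁·τ = 3277 × 97.46 = 319370 Tg N.
M(t) = M_∞ + (M₀ − M_∞)·e^(−t/τ); t/τ = 141/97.46 = 1.447, so e^(−t/τ) = 0.2353.
M(t) = 319370 − 181400 × 0.2353 = 276690 Tg N.

277000 Tg N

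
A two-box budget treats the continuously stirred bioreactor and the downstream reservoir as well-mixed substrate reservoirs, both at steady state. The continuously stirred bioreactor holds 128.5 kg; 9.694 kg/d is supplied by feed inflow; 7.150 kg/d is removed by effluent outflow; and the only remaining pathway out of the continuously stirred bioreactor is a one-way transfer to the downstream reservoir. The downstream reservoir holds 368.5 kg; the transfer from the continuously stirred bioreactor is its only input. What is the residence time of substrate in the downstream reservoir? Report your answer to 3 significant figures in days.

Balance the continuously stirred bioreactor: ΣF_in = 9.6940 kg/d.
Transfer to the downstream reservoir = ΣF_in − (7.150) = 2.5440 kg/d.
At steady state the output of the downstream reservoir equals its input, 2.5440 kg/d.
τ = M / F = 368.5 / 2.5440 = 144.9 d.

145 d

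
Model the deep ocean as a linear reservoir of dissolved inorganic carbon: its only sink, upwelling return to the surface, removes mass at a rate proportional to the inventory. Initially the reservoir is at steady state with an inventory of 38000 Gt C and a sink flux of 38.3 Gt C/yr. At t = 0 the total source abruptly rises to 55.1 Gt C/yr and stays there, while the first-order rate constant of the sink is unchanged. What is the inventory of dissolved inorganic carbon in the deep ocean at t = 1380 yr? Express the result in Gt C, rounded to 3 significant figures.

The sink rate constant is k = F₀/M₀ = 38.3/38000 = 0.001008 yr⁻¹.
Solving dM/dt = F₁ − kM with M(0) = M₀ gives M(t) = F₁/k + (M₀ − F₁/k)·e^(−kt).
F₁/k = 55.1/0.001008 = 54668 Gt C; kt = 0.001008 × 1380 = 1.391, e^(−kt) = 0.2489.
M(1380) = 54668 + (38000 − 54668) × 0.2489 = 54668 − 4148 = 50520 Gt C.

50500 Gt C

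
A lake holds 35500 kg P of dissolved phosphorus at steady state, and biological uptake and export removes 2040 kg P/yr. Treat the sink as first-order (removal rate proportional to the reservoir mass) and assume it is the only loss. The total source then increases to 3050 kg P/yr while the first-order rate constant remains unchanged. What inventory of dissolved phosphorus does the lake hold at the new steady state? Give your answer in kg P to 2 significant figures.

Rate constant k = F/M = 2040 / 35500 = 0.05746 yr⁻¹.
At the new steady state, source = k·M_new ⇒ M_new = 3050 / 0.05746 = 53080 kg P.
(Equivalently M_new = M × F_new/F_old = 35500 × 3050/2040.)

53000 kg P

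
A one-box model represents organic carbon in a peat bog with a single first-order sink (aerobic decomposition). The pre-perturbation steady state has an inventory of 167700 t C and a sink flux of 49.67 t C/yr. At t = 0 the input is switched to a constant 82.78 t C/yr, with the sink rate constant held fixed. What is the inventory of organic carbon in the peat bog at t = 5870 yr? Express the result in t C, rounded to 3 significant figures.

The sink rate constant is k = F₀/M₀ = 49.67/167700 = 0.0002962 yr⁻¹.
Solving dM/dt = F₁ − kM with M(0) = M₀ gives M(t) = F₁/k + (M₀ − F₁/k)·e^(−kt).
F₁/k = 82.78/0.0002962 = 279490 t C; kt = 0.0002962 × 5870 = 1.739, e^(−kt) = 0.1758.
M(5870) = 279490 + (167700 − 279490) × 0.1758 = 279490 − 19650 = 259840 t C.

260000 t C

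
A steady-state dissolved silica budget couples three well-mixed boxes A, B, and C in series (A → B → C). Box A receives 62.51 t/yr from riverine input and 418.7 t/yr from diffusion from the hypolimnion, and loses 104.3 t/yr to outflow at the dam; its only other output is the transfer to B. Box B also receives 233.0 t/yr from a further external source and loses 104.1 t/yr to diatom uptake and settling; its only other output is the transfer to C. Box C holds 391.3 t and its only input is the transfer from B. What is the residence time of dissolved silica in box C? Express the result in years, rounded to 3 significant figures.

0.774 yr

Box A: F(A→B) = (62.51 + 418.7) − 104.3 = 376.91 t/yr.
Box B: F(B→C) = (376.91 + 233.0) − 104.1 = 505.81 t/yr.
Box C throughput = its input = 505.81 t/yr; τ = 391.3 / 505.81 = 0.7736 yr.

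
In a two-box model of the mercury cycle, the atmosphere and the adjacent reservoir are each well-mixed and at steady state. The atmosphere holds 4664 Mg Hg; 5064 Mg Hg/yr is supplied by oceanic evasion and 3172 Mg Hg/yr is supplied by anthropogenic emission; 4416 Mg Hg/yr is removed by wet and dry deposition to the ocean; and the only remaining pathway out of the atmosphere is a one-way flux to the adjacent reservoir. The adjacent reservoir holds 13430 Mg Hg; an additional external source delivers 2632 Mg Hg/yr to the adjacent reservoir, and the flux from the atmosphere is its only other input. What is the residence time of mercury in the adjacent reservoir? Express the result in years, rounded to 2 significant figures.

2.1 yr

Balance the atmosphere: ΣF_in = 5064 + 3172 = 8236.0 Mg Hg/yr.
Flux to the adjacent reservoir = ΣF_in − (4416) = 3820.0 Mg Hg/yr.
Total input to the adjacent reservoir = 3820.0 + 2632 = 6452.0 Mg Hg/yr; at steady state this equals its total output.
τ = M / F = 13430 / 6452.0 = 2.082 yr.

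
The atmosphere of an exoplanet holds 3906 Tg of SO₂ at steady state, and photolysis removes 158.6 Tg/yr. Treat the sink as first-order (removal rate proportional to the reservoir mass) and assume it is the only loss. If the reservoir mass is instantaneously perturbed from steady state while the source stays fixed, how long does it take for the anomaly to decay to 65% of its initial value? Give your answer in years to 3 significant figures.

For a linear reservoir the anomaly decays as exp(−t/τ) with τ = M/F = 3906/158.6 = 24.63 yr.
exp(−t/τ) = 0.65 ⇒ t = −τ ln(0.65) = 24.63 × 0.4308 = 10.61 yr.

10.6 yr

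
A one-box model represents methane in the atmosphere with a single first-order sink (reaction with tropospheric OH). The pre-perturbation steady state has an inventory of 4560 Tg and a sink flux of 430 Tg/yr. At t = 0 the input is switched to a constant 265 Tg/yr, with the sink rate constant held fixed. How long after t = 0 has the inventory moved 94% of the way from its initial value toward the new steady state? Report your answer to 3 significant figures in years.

τ = M₀/F₀ = 4560/430 = 10.60 yr.
The remaining gap fraction is e^(−t/τ); 94% covered ⇒ e^(−t/τ) = 0.0600.
t = −τ ln(0.0600) = 10.60 × 2.813 = 29.84 yr.

29.8 yr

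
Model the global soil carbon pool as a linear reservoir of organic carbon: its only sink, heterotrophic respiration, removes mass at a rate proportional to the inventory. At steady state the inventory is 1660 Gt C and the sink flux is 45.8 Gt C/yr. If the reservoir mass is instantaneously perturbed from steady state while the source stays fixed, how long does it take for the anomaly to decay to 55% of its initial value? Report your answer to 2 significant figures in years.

22 yr

For a linear reservoir the anomaly decays as exp(−t/τ) with τ = M/F = 1660/45.8 = 36.24 yr.
exp(−t/τ) = 0.55 ⇒ t = −τ ln(0.55) = 36.24 × 0.5978 = 21.67 yr.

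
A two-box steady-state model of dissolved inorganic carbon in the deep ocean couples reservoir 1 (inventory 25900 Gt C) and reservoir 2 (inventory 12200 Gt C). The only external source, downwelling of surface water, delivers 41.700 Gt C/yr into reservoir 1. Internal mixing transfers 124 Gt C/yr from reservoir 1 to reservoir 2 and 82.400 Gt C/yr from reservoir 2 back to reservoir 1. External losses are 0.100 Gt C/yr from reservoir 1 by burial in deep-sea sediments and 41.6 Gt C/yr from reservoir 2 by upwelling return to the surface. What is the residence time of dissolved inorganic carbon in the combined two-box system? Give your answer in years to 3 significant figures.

914 yr

Treat the two boxes together as one reservoir: the mixing fluxes between them are internal recycling, so τ = ΣM / Σ(external losses).
M_total = 25900 + 12200 = 38100 Gt C.
ΣF_external_out = 0.100 + 41.6 = 41.700 Gt C/yr.
τ = M_total / ΣF_ext = 38100 / 41.700 = 913.7 yr.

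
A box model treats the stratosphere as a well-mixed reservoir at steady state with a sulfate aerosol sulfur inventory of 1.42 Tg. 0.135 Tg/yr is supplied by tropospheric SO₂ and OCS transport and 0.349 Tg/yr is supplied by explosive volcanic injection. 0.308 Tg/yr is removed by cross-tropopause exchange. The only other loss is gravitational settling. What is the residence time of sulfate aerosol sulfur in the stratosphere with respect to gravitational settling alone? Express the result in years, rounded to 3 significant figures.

8.07 yr

At steady state ΣF_in = ΣF_out.
ΣF_in = 0.135 + 0.349 = 0.48400 Tg/yr.
Gravitational settling flux = ΣF_in − (0.308) = 0.48400 − 0.3080 = 0.1760 Tg/yr.
τ = M / F = 1.42 / 0.1760 = 8.068 yr.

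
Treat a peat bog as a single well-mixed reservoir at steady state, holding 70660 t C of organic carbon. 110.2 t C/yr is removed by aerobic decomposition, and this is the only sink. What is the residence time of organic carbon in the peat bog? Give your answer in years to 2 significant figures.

τ = M / F = 70660 / 110.2 = 641.2 yr.

640 yr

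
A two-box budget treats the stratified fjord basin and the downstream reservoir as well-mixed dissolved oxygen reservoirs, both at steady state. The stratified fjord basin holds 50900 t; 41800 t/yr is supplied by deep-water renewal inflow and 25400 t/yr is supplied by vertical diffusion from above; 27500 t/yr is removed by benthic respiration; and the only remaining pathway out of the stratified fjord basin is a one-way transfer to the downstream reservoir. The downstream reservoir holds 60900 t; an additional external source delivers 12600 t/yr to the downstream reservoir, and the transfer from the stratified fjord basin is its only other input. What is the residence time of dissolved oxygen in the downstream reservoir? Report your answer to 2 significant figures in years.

Balance the stratified fjord basin: ΣF_in = 41800 + 25400 = 67200 t/yr.
Transfer to the downstream reservoir = ΣF_in − (27500) = 39700 t/yr.
Total input to the downstream reservoir = 39700 + 12600 = 52300 t/yr; at steady state this equals its total output.
τ = M / F = 60900 / 52300 = 1.164 yr.

1.2 yr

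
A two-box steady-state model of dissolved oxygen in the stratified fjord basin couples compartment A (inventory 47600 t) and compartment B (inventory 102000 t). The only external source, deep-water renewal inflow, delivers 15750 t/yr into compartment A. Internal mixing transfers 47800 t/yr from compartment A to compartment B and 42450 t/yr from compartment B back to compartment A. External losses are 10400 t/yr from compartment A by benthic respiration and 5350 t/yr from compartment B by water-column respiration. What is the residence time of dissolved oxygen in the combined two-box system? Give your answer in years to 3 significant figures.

For the system as a whole, the A↔B exchange is internal and contributes nothing to the throughput; only the external sinks remove mass.
M_total = 47600 + 102000 = 149600 t.
ΣF_external_out = 10400 + 5350 = 15750 t/yr.
τ = M_total / ΣF_ext = 149600 / 15750 = 9.498 yr.

9.50 yr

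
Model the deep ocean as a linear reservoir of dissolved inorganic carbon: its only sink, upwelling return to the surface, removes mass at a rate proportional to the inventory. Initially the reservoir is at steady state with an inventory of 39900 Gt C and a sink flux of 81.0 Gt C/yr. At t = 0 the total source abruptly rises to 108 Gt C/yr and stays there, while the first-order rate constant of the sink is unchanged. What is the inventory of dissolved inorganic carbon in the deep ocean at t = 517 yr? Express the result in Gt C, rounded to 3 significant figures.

The sink rate constant is k = F₀/M₀ = 81.0/39900 = 0.002030 yr⁻¹.
Solving dM/dt = F₁ − kM with M(0) = M₀ gives M(t) = F₁/k + (M₀ − F₁/k)·e^(−kt).
F₁/k = 108/0.002030 = 53200 Gt C; kt = 0.002030 × 517 = 1.050, e^(−kt) = 0.3501.
M(517) = 53200 + (39900 − 53200) × 0.3501 = 53200 − 4656 = 48544 Gt C.

48500 Gt C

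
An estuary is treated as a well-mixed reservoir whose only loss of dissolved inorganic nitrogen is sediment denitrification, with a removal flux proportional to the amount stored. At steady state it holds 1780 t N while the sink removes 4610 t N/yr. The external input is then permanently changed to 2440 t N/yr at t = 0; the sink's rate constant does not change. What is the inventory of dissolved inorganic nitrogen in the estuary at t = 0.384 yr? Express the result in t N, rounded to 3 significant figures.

1250 t N

τ = M₀/F₀ = 1780/4610 = 0.3861 yr; rate constant k = 1/τ.
New steady state M_∞ = F₁/k = F₁·τ = 2440 × 0.3861 = 942.13 t N.
M(t) = M_∞ + (M₀ − M_∞)·e^(−t/τ); t/τ = 0.384/0.3861 = 0.9945, so e^(−t/τ) = 0.3699.
M(t) = 942.13 + 837.9 × 0.3699 = 1252.1 t N.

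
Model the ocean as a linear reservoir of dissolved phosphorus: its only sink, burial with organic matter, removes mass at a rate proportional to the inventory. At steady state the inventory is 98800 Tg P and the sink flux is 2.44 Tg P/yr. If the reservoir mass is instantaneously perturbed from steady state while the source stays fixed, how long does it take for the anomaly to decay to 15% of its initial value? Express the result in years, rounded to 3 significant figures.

For a linear reservoir the anomaly decays as exp(−t/τ) with τ = M/F = 98800/2.44 = 40490 yr.
exp(−t/τ) = 0.15 ⇒ t = −τ ln(0.15) = 40490 × 1.897 = 76820 yr.

76800 yr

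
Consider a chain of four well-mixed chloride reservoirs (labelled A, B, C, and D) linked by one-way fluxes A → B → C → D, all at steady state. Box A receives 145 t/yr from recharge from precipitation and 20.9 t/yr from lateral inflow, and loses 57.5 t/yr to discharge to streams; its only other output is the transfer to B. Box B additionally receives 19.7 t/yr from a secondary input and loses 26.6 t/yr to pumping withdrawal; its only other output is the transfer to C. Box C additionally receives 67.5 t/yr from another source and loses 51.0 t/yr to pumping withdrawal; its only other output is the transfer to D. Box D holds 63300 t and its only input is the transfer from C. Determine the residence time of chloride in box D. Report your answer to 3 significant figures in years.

536 yr

Box A: F(A→B) = (145 + 20.9) − 57.5 = 108.40 t/yr.
Box B: F(B→C) = (108.40 + 19.7) − 26.6 = 101.50 t/yr.
Box C: F(C→D) = (101.50 + 67.5) − 51.0 = 118.00 t/yr.
Box D throughput = its input = 118.00 t/yr; τ = 63300 / 118.00 = 536.4 yr.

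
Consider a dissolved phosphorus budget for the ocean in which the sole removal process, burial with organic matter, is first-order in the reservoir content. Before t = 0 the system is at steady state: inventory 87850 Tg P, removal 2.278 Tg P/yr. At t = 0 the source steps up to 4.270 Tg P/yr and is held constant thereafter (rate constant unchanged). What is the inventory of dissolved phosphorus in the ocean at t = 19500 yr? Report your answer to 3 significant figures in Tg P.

The sink rate constant is k = F₀/M₀ = 2.278/87850 = 2.593×10^-5 yr⁻¹.
Solving dM/dt = F₁ − kM with M(0) = M₀ gives M(t) = F₁/k + (M₀ − F₁/k)·e^(−kt).
F₁/k = 4.270/2.593×10^-5 = 164670 Tg P; kt = 2.593×10^-5 × 19500 = 0.5056, e^(−kt) = 0.6031.
M(19500) = 164670 + (87850 − 164670) × 0.6031 = 164670 − 46330 = 118340 Tg P.

118000 Tg P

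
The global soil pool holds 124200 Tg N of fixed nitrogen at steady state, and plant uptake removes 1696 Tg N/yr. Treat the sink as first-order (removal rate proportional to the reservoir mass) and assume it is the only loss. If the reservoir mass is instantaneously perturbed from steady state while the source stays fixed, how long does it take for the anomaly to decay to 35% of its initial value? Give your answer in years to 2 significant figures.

77 yr

For a linear reservoir the anomaly decays as exp(−t/τ) with τ = M/F = 124200/1696 = 73.23 yr.
exp(−t/τ) = 0.35 ⇒ t = −τ ln(0.35) = 73.23 × 1.050 = 76.88 yr.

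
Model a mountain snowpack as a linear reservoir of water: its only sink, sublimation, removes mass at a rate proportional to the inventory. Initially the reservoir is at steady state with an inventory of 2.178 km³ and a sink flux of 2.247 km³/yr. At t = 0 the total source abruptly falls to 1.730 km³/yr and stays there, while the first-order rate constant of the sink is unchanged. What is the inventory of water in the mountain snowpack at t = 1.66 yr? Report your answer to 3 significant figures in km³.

The sink rate constant is k = F₀/M₀ = 2.247/2.178 = 1.032 yr⁻¹.
Solving dM/dt = F₁ − kM with M(0) = M₀ gives M(t) = F₁/k + (M₀ − F₁/k)·e^(−kt).
F₁/k = 1.730/1.032 = 1.6769 km³; kt = 1.032 × 1.66 = 1.713, e^(−kt) = 0.1804.
M(1.66) = 1.6769 + (2.178 − 1.6769) × 0.1804 = 1.6769 + 0.09040 = 1.7673 km³.

1.77 km³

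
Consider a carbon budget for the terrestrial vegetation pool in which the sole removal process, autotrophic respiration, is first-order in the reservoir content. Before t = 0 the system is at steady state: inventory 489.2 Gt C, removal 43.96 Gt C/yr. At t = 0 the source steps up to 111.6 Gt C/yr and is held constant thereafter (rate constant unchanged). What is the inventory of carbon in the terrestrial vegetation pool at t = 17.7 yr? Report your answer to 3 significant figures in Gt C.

1090 Gt C

The sink rate constant is k = F₀/M₀ = 43.96/489.2 = 0.08986 yr⁻¹.
Solving dM/dt = F₁ − kM with M(0) = M₀ gives M(t) = F₁/k + (M₀ − F₁/k)·e^(−kt).
F₁/k = 111.6/0.08986 = 1241.9 Gt C; kt = 0.08986 × 17.7 = 1.591, e^(−kt) = 0.2038.
M(17.7) = 1241.9 + (489.2 − 1241.9) × 0.2038 = 1241.9 − 153.4 = 1088.5 Gt C.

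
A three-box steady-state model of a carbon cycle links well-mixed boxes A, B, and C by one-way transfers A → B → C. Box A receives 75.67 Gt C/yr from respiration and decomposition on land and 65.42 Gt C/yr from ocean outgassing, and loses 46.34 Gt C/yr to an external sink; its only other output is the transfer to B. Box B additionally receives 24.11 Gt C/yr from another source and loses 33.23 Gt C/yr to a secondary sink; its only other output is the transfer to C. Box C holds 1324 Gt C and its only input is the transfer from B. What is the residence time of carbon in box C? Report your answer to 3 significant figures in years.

15.5 yr

Box A: F(A→B) = (75.67 + 65.42) − 46.34 = 94.750 Gt C/yr.
Box B: F(B→C) = (94.750 + 24.11) − 33.23 = 85.630 Gt C/yr.
Box C throughput = its input = 85.630 Gt C/yr; τ = 1324 / 85.630 = 15.46 yr.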